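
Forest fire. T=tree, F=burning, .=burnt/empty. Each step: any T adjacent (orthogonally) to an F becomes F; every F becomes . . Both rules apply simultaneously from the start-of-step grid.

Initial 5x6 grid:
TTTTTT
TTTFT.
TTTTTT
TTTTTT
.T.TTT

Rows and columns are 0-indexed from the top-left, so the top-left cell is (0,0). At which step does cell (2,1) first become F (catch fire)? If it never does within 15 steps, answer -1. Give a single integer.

Step 1: cell (2,1)='T' (+4 fires, +1 burnt)
Step 2: cell (2,1)='T' (+6 fires, +4 burnt)
Step 3: cell (2,1)='F' (+8 fires, +6 burnt)
  -> target ignites at step 3
Step 4: cell (2,1)='.' (+5 fires, +8 burnt)
Step 5: cell (2,1)='.' (+3 fires, +5 burnt)
Step 6: cell (2,1)='.' (+0 fires, +3 burnt)
  fire out at step 6

3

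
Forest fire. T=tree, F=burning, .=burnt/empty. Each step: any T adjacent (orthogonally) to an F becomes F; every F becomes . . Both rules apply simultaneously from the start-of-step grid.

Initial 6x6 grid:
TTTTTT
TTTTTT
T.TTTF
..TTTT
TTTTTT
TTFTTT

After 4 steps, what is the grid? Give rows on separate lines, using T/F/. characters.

Step 1: 6 trees catch fire, 2 burn out
  TTTTTT
  TTTTTF
  T.TTF.
  ..TTTF
  TTFTTT
  TF.FTT
Step 2: 10 trees catch fire, 6 burn out
  TTTTTF
  TTTTF.
  T.TF..
  ..FTF.
  TF.FTF
  F...FT
Step 3: 7 trees catch fire, 10 burn out
  TTTTF.
  TTTF..
  T.F...
  ...F..
  F...F.
  .....F
Step 4: 2 trees catch fire, 7 burn out
  TTTF..
  TTF...
  T.....
  ......
  ......
  ......

TTTF..
TTF...
T.....
......
......
......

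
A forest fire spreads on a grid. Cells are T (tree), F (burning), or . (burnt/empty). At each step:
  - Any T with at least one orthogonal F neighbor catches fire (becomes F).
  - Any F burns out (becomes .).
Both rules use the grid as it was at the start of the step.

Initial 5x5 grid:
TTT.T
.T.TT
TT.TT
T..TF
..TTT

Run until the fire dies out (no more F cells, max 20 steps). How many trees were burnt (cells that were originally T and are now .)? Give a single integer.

Step 1: +3 fires, +1 burnt (F count now 3)
Step 2: +3 fires, +3 burnt (F count now 3)
Step 3: +3 fires, +3 burnt (F count now 3)
Step 4: +0 fires, +3 burnt (F count now 0)
Fire out after step 4
Initially T: 16, now '.': 18
Total burnt (originally-T cells now '.'): 9

Answer: 9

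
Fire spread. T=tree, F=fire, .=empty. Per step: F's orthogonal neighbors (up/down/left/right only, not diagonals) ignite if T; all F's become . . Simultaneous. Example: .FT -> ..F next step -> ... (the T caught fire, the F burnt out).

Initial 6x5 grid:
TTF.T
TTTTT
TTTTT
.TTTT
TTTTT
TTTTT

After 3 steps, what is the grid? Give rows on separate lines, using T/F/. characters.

Step 1: 2 trees catch fire, 1 burn out
  TF..T
  TTFTT
  TTTTT
  .TTTT
  TTTTT
  TTTTT
Step 2: 4 trees catch fire, 2 burn out
  F...T
  TF.FT
  TTFTT
  .TTTT
  TTTTT
  TTTTT
Step 3: 5 trees catch fire, 4 burn out
  ....T
  F...F
  TF.FT
  .TFTT
  TTTTT
  TTTTT

....T
F...F
TF.FT
.TFTT
TTTTT
TTTTT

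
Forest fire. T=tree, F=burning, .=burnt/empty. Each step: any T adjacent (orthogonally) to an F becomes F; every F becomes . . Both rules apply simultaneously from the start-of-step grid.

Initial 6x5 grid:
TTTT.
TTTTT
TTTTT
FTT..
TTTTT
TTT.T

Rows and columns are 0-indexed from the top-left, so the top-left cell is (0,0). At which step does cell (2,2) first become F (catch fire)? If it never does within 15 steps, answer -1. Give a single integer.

Step 1: cell (2,2)='T' (+3 fires, +1 burnt)
Step 2: cell (2,2)='T' (+5 fires, +3 burnt)
Step 3: cell (2,2)='F' (+5 fires, +5 burnt)
  -> target ignites at step 3
Step 4: cell (2,2)='.' (+5 fires, +5 burnt)
Step 5: cell (2,2)='.' (+4 fires, +5 burnt)
Step 6: cell (2,2)='.' (+3 fires, +4 burnt)
Step 7: cell (2,2)='.' (+0 fires, +3 burnt)
  fire out at step 7

3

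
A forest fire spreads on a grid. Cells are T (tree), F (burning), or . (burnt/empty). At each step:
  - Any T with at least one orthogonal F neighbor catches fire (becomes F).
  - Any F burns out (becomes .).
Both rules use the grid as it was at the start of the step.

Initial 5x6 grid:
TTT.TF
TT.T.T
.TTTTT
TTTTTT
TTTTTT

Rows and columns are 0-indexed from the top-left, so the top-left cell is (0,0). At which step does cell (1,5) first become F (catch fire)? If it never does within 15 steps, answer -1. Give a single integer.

Step 1: cell (1,5)='F' (+2 fires, +1 burnt)
  -> target ignites at step 1
Step 2: cell (1,5)='.' (+1 fires, +2 burnt)
Step 3: cell (1,5)='.' (+2 fires, +1 burnt)
Step 4: cell (1,5)='.' (+3 fires, +2 burnt)
Step 5: cell (1,5)='.' (+4 fires, +3 burnt)
Step 6: cell (1,5)='.' (+3 fires, +4 burnt)
Step 7: cell (1,5)='.' (+3 fires, +3 burnt)
Step 8: cell (1,5)='.' (+4 fires, +3 burnt)
Step 9: cell (1,5)='.' (+3 fires, +4 burnt)
Step 10: cell (1,5)='.' (+0 fires, +3 burnt)
  fire out at step 10

1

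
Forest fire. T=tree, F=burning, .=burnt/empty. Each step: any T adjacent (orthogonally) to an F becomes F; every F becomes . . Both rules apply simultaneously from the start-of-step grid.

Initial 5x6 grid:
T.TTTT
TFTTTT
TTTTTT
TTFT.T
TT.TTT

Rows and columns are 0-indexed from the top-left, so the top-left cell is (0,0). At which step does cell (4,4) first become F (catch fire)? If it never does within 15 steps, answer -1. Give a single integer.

Step 1: cell (4,4)='T' (+6 fires, +2 burnt)
Step 2: cell (4,4)='T' (+8 fires, +6 burnt)
Step 3: cell (4,4)='F' (+5 fires, +8 burnt)
  -> target ignites at step 3
Step 4: cell (4,4)='.' (+4 fires, +5 burnt)
Step 5: cell (4,4)='.' (+2 fires, +4 burnt)
Step 6: cell (4,4)='.' (+0 fires, +2 burnt)
  fire out at step 6

3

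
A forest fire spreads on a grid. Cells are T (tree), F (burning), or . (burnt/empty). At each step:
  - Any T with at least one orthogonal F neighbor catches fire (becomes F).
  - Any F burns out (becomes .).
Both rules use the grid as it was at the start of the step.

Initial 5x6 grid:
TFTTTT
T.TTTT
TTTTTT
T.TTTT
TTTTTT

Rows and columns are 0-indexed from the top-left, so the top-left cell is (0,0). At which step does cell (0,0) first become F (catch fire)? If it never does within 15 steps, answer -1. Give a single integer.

Step 1: cell (0,0)='F' (+2 fires, +1 burnt)
  -> target ignites at step 1
Step 2: cell (0,0)='.' (+3 fires, +2 burnt)
Step 3: cell (0,0)='.' (+4 fires, +3 burnt)
Step 4: cell (0,0)='.' (+6 fires, +4 burnt)
Step 5: cell (0,0)='.' (+5 fires, +6 burnt)
Step 6: cell (0,0)='.' (+4 fires, +5 burnt)
Step 7: cell (0,0)='.' (+2 fires, +4 burnt)
Step 8: cell (0,0)='.' (+1 fires, +2 burnt)
Step 9: cell (0,0)='.' (+0 fires, +1 burnt)
  fire out at step 9

1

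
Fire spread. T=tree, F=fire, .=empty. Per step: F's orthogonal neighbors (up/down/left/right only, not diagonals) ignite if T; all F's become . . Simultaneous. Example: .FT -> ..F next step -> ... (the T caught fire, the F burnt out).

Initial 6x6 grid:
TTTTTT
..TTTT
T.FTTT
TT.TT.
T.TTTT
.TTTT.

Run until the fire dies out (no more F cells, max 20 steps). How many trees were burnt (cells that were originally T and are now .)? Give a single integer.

Answer: 23

Derivation:
Step 1: +2 fires, +1 burnt (F count now 2)
Step 2: +4 fires, +2 burnt (F count now 4)
Step 3: +6 fires, +4 burnt (F count now 6)
Step 4: +6 fires, +6 burnt (F count now 6)
Step 5: +4 fires, +6 burnt (F count now 4)
Step 6: +1 fires, +4 burnt (F count now 1)
Step 7: +0 fires, +1 burnt (F count now 0)
Fire out after step 7
Initially T: 27, now '.': 32
Total burnt (originally-T cells now '.'): 23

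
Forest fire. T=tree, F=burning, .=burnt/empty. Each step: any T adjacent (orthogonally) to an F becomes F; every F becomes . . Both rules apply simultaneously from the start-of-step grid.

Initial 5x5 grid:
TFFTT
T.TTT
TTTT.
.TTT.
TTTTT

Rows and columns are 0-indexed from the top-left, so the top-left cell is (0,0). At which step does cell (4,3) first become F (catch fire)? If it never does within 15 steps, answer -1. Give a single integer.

Step 1: cell (4,3)='T' (+3 fires, +2 burnt)
Step 2: cell (4,3)='T' (+4 fires, +3 burnt)
Step 3: cell (4,3)='T' (+5 fires, +4 burnt)
Step 4: cell (4,3)='T' (+3 fires, +5 burnt)
Step 5: cell (4,3)='F' (+2 fires, +3 burnt)
  -> target ignites at step 5
Step 6: cell (4,3)='.' (+2 fires, +2 burnt)
Step 7: cell (4,3)='.' (+0 fires, +2 burnt)
  fire out at step 7

5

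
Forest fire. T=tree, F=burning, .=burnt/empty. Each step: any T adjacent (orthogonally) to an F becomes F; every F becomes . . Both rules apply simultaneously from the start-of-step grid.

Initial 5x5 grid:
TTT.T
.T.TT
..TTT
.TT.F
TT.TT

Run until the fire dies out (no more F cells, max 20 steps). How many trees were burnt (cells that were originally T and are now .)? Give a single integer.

Answer: 12

Derivation:
Step 1: +2 fires, +1 burnt (F count now 2)
Step 2: +3 fires, +2 burnt (F count now 3)
Step 3: +3 fires, +3 burnt (F count now 3)
Step 4: +1 fires, +3 burnt (F count now 1)
Step 5: +1 fires, +1 burnt (F count now 1)
Step 6: +1 fires, +1 burnt (F count now 1)
Step 7: +1 fires, +1 burnt (F count now 1)
Step 8: +0 fires, +1 burnt (F count now 0)
Fire out after step 8
Initially T: 16, now '.': 21
Total burnt (originally-T cells now '.'): 12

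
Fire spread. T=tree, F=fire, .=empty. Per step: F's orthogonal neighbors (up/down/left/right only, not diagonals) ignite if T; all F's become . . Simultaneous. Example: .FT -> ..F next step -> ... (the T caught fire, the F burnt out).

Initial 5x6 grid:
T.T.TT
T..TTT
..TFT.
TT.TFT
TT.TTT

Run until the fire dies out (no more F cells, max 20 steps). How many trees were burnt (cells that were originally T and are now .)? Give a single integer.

Answer: 12

Derivation:
Step 1: +6 fires, +2 burnt (F count now 6)
Step 2: +3 fires, +6 burnt (F count now 3)
Step 3: +2 fires, +3 burnt (F count now 2)
Step 4: +1 fires, +2 burnt (F count now 1)
Step 5: +0 fires, +1 burnt (F count now 0)
Fire out after step 5
Initially T: 19, now '.': 23
Total burnt (originally-T cells now '.'): 12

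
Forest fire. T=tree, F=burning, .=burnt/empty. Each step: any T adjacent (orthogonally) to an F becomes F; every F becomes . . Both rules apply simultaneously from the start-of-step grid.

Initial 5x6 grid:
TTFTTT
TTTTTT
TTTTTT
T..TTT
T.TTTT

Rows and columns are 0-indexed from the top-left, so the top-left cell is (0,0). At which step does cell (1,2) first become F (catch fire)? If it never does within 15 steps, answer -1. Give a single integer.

Step 1: cell (1,2)='F' (+3 fires, +1 burnt)
  -> target ignites at step 1
Step 2: cell (1,2)='.' (+5 fires, +3 burnt)
Step 3: cell (1,2)='.' (+5 fires, +5 burnt)
Step 4: cell (1,2)='.' (+4 fires, +5 burnt)
Step 5: cell (1,2)='.' (+4 fires, +4 burnt)
Step 6: cell (1,2)='.' (+4 fires, +4 burnt)
Step 7: cell (1,2)='.' (+1 fires, +4 burnt)
Step 8: cell (1,2)='.' (+0 fires, +1 burnt)
  fire out at step 8

1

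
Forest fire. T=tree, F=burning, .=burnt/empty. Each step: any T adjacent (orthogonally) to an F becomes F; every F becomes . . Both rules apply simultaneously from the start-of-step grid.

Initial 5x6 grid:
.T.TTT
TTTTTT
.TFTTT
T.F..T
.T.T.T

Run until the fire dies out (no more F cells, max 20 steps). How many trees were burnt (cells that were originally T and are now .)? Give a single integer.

Answer: 16

Derivation:
Step 1: +3 fires, +2 burnt (F count now 3)
Step 2: +3 fires, +3 burnt (F count now 3)
Step 3: +5 fires, +3 burnt (F count now 5)
Step 4: +3 fires, +5 burnt (F count now 3)
Step 5: +2 fires, +3 burnt (F count now 2)
Step 6: +0 fires, +2 burnt (F count now 0)
Fire out after step 6
Initially T: 19, now '.': 27
Total burnt (originally-T cells now '.'): 16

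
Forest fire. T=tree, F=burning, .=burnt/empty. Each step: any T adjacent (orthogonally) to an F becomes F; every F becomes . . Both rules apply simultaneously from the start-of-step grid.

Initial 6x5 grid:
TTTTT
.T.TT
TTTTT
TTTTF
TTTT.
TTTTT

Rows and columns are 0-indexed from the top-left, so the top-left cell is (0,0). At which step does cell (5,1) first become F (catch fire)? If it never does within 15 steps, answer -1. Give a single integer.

Step 1: cell (5,1)='T' (+2 fires, +1 burnt)
Step 2: cell (5,1)='T' (+4 fires, +2 burnt)
Step 3: cell (5,1)='T' (+6 fires, +4 burnt)
Step 4: cell (5,1)='T' (+6 fires, +6 burnt)
Step 5: cell (5,1)='F' (+5 fires, +6 burnt)
  -> target ignites at step 5
Step 6: cell (5,1)='.' (+2 fires, +5 burnt)
Step 7: cell (5,1)='.' (+1 fires, +2 burnt)
Step 8: cell (5,1)='.' (+0 fires, +1 burnt)
  fire out at step 8

5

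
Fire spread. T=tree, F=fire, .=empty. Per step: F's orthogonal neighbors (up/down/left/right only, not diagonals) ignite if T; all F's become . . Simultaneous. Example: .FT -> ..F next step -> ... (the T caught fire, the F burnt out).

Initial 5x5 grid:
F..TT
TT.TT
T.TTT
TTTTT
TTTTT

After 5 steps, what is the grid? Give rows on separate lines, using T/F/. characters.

Step 1: 1 trees catch fire, 1 burn out
  ...TT
  FT.TT
  T.TTT
  TTTTT
  TTTTT
Step 2: 2 trees catch fire, 1 burn out
  ...TT
  .F.TT
  F.TTT
  TTTTT
  TTTTT
Step 3: 1 trees catch fire, 2 burn out
  ...TT
  ...TT
  ..TTT
  FTTTT
  TTTTT
Step 4: 2 trees catch fire, 1 burn out
  ...TT
  ...TT
  ..TTT
  .FTTT
  FTTTT
Step 5: 2 trees catch fire, 2 burn out
  ...TT
  ...TT
  ..TTT
  ..FTT
  .FTTT

...TT
...TT
..TTT
..FTT
.FTTT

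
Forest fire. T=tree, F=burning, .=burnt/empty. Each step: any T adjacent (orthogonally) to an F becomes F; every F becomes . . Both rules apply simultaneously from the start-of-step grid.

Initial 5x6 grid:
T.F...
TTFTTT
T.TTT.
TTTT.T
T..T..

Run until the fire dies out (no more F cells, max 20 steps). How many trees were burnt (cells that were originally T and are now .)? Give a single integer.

Step 1: +3 fires, +2 burnt (F count now 3)
Step 2: +4 fires, +3 burnt (F count now 4)
Step 3: +6 fires, +4 burnt (F count now 6)
Step 4: +2 fires, +6 burnt (F count now 2)
Step 5: +1 fires, +2 burnt (F count now 1)
Step 6: +0 fires, +1 burnt (F count now 0)
Fire out after step 6
Initially T: 17, now '.': 29
Total burnt (originally-T cells now '.'): 16

Answer: 16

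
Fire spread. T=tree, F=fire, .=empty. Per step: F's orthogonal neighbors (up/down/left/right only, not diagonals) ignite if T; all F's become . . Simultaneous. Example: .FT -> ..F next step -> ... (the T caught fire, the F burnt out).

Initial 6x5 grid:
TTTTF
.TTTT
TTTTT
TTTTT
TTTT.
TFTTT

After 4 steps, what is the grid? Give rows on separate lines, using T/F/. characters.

Step 1: 5 trees catch fire, 2 burn out
  TTTF.
  .TTTF
  TTTTT
  TTTTT
  TFTT.
  F.FTT
Step 2: 7 trees catch fire, 5 burn out
  TTF..
  .TTF.
  TTTTF
  TFTTT
  F.FT.
  ...FT
Step 3: 9 trees catch fire, 7 burn out
  TF...
  .TF..
  TFTF.
  F.FTF
  ...F.
  ....F
Step 4: 5 trees catch fire, 9 burn out
  F....
  .F...
  F.F..
  ...F.
  .....
  .....

F....
.F...
F.F..
...F.
.....
.....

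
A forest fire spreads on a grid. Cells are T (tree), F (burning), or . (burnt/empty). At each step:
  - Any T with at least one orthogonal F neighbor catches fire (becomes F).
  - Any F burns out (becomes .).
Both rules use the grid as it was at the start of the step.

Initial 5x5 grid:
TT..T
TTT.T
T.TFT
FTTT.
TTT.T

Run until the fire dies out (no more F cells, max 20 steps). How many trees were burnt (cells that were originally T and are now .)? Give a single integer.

Step 1: +6 fires, +2 burnt (F count now 6)
Step 2: +5 fires, +6 burnt (F count now 5)
Step 3: +4 fires, +5 burnt (F count now 4)
Step 4: +1 fires, +4 burnt (F count now 1)
Step 5: +0 fires, +1 burnt (F count now 0)
Fire out after step 5
Initially T: 17, now '.': 24
Total burnt (originally-T cells now '.'): 16

Answer: 16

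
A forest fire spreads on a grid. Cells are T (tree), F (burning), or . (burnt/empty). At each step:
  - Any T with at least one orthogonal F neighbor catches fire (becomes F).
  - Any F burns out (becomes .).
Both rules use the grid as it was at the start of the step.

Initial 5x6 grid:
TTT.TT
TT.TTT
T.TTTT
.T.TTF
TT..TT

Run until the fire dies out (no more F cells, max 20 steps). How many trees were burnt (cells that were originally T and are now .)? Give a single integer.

Step 1: +3 fires, +1 burnt (F count now 3)
Step 2: +4 fires, +3 burnt (F count now 4)
Step 3: +3 fires, +4 burnt (F count now 3)
Step 4: +3 fires, +3 burnt (F count now 3)
Step 5: +0 fires, +3 burnt (F count now 0)
Fire out after step 5
Initially T: 22, now '.': 21
Total burnt (originally-T cells now '.'): 13

Answer: 13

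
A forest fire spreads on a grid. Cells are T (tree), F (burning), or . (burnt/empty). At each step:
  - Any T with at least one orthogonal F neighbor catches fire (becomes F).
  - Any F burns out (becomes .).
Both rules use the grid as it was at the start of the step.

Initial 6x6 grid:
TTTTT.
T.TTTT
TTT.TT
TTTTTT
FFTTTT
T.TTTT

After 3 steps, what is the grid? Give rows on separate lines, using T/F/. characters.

Step 1: 4 trees catch fire, 2 burn out
  TTTTT.
  T.TTTT
  TTT.TT
  FFTTTT
  ..FTTT
  F.TTTT
Step 2: 5 trees catch fire, 4 burn out
  TTTTT.
  T.TTTT
  FFT.TT
  ..FTTT
  ...FTT
  ..FTTT
Step 3: 5 trees catch fire, 5 burn out
  TTTTT.
  F.TTTT
  ..F.TT
  ...FTT
  ....FT
  ...FTT

TTTTT.
F.TTTT
..F.TT
...FTT
....FT
...FTT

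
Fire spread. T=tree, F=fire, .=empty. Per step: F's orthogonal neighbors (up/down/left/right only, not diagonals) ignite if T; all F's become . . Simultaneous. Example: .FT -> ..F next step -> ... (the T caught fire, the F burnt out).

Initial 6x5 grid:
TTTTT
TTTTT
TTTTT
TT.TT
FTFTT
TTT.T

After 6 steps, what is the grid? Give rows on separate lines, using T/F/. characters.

Step 1: 5 trees catch fire, 2 burn out
  TTTTT
  TTTTT
  TTTTT
  FT.TT
  .F.FT
  FTF.T
Step 2: 5 trees catch fire, 5 burn out
  TTTTT
  TTTTT
  FTTTT
  .F.FT
  ....F
  .F..T
Step 3: 5 trees catch fire, 5 burn out
  TTTTT
  FTTTT
  .FTFT
  ....F
  .....
  ....F
Step 4: 5 trees catch fire, 5 burn out
  FTTTT
  .FTFT
  ..F.F
  .....
  .....
  .....
Step 5: 4 trees catch fire, 5 burn out
  .FTFT
  ..F.F
  .....
  .....
  .....
  .....
Step 6: 2 trees catch fire, 4 burn out
  ..F.F
  .....
  .....
  .....
  .....
  .....

..F.F
.....
.....
.....
.....
.....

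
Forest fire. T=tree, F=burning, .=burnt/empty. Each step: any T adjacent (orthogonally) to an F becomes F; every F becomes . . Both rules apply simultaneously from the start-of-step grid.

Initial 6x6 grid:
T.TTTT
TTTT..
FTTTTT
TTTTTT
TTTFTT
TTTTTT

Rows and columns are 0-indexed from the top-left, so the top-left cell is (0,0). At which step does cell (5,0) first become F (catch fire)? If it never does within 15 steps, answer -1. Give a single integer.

Step 1: cell (5,0)='T' (+7 fires, +2 burnt)
Step 2: cell (5,0)='T' (+12 fires, +7 burnt)
Step 3: cell (5,0)='F' (+7 fires, +12 burnt)
  -> target ignites at step 3
Step 4: cell (5,0)='.' (+3 fires, +7 burnt)
Step 5: cell (5,0)='.' (+1 fires, +3 burnt)
Step 6: cell (5,0)='.' (+1 fires, +1 burnt)
Step 7: cell (5,0)='.' (+0 fires, +1 burnt)
  fire out at step 7

3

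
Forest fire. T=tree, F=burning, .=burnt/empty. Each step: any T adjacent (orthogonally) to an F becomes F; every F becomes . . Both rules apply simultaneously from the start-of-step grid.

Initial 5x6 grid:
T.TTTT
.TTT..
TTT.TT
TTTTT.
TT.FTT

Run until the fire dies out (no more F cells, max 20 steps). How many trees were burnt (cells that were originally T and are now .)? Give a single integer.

Answer: 21

Derivation:
Step 1: +2 fires, +1 burnt (F count now 2)
Step 2: +3 fires, +2 burnt (F count now 3)
Step 3: +3 fires, +3 burnt (F count now 3)
Step 4: +5 fires, +3 burnt (F count now 5)
Step 5: +5 fires, +5 burnt (F count now 5)
Step 6: +1 fires, +5 burnt (F count now 1)
Step 7: +1 fires, +1 burnt (F count now 1)
Step 8: +1 fires, +1 burnt (F count now 1)
Step 9: +0 fires, +1 burnt (F count now 0)
Fire out after step 9
Initially T: 22, now '.': 29
Total burnt (originally-T cells now '.'): 21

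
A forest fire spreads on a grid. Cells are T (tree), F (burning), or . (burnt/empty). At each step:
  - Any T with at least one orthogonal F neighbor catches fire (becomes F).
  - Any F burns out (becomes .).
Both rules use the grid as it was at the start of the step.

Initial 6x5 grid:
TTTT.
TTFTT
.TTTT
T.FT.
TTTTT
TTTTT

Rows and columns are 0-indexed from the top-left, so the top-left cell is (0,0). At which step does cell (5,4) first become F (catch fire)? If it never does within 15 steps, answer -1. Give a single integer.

Step 1: cell (5,4)='T' (+6 fires, +2 burnt)
Step 2: cell (5,4)='T' (+9 fires, +6 burnt)
Step 3: cell (5,4)='T' (+6 fires, +9 burnt)
Step 4: cell (5,4)='F' (+3 fires, +6 burnt)
  -> target ignites at step 4
Step 5: cell (5,4)='.' (+0 fires, +3 burnt)
  fire out at step 5

4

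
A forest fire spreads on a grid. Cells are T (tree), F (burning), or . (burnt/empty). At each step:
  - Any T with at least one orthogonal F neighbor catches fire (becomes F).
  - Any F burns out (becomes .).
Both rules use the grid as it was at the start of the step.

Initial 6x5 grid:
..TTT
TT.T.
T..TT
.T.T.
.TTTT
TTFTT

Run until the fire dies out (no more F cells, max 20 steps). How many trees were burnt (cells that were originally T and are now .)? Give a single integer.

Step 1: +3 fires, +1 burnt (F count now 3)
Step 2: +4 fires, +3 burnt (F count now 4)
Step 3: +3 fires, +4 burnt (F count now 3)
Step 4: +1 fires, +3 burnt (F count now 1)
Step 5: +2 fires, +1 burnt (F count now 2)
Step 6: +1 fires, +2 burnt (F count now 1)
Step 7: +2 fires, +1 burnt (F count now 2)
Step 8: +0 fires, +2 burnt (F count now 0)
Fire out after step 8
Initially T: 19, now '.': 27
Total burnt (originally-T cells now '.'): 16

Answer: 16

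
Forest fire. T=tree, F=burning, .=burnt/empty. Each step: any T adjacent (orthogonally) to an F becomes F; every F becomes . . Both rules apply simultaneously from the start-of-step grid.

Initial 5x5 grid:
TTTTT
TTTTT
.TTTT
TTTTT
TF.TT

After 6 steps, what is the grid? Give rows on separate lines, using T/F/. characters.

Step 1: 2 trees catch fire, 1 burn out
  TTTTT
  TTTTT
  .TTTT
  TFTTT
  F..TT
Step 2: 3 trees catch fire, 2 burn out
  TTTTT
  TTTTT
  .FTTT
  F.FTT
  ...TT
Step 3: 3 trees catch fire, 3 burn out
  TTTTT
  TFTTT
  ..FTT
  ...FT
  ...TT
Step 4: 6 trees catch fire, 3 burn out
  TFTTT
  F.FTT
  ...FT
  ....F
  ...FT
Step 5: 5 trees catch fire, 6 burn out
  F.FTT
  ...FT
  ....F
  .....
  ....F
Step 6: 2 trees catch fire, 5 burn out
  ...FT
  ....F
  .....
  .....
  .....

...FT
....F
.....
.....
.....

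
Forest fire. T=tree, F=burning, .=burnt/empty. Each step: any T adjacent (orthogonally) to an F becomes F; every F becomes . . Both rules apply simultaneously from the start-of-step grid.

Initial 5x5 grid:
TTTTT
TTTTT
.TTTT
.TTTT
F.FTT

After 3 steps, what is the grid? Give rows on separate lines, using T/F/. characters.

Step 1: 2 trees catch fire, 2 burn out
  TTTTT
  TTTTT
  .TTTT
  .TFTT
  ...FT
Step 2: 4 trees catch fire, 2 burn out
  TTTTT
  TTTTT
  .TFTT
  .F.FT
  ....F
Step 3: 4 trees catch fire, 4 burn out
  TTTTT
  TTFTT
  .F.FT
  ....F
  .....

TTTTT
TTFTT
.F.FT
....F
.....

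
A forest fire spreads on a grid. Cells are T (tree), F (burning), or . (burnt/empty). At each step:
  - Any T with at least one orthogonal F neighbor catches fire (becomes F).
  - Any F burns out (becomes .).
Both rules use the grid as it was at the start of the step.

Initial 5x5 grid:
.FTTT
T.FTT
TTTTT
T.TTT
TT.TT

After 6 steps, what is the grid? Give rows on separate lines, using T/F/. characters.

Step 1: 3 trees catch fire, 2 burn out
  ..FTT
  T..FT
  TTFTT
  T.TTT
  TT.TT
Step 2: 5 trees catch fire, 3 burn out
  ...FT
  T...F
  TF.FT
  T.FTT
  TT.TT
Step 3: 4 trees catch fire, 5 burn out
  ....F
  T....
  F...F
  T..FT
  TT.TT
Step 4: 4 trees catch fire, 4 burn out
  .....
  F....
  .....
  F...F
  TT.FT
Step 5: 2 trees catch fire, 4 burn out
  .....
  .....
  .....
  .....
  FT..F
Step 6: 1 trees catch fire, 2 burn out
  .....
  .....
  .....
  .....
  .F...

.....
.....
.....
.....
.F...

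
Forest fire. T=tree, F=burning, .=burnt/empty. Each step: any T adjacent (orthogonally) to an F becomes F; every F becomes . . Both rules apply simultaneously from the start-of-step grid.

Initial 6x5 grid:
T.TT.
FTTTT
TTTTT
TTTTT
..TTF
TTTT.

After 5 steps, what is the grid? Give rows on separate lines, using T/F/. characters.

Step 1: 5 trees catch fire, 2 burn out
  F.TT.
  .FTTT
  FTTTT
  TTTTF
  ..TF.
  TTTT.
Step 2: 7 trees catch fire, 5 burn out
  ..TT.
  ..FTT
  .FTTF
  FTTF.
  ..F..
  TTTF.
Step 3: 8 trees catch fire, 7 burn out
  ..FT.
  ...FF
  ..FF.
  .FF..
  .....
  TTF..
Step 4: 2 trees catch fire, 8 burn out
  ...F.
  .....
  .....
  .....
  .....
  TF...
Step 5: 1 trees catch fire, 2 burn out
  .....
  .....
  .....
  .....
  .....
  F....

.....
.....
.....
.....
.....
F....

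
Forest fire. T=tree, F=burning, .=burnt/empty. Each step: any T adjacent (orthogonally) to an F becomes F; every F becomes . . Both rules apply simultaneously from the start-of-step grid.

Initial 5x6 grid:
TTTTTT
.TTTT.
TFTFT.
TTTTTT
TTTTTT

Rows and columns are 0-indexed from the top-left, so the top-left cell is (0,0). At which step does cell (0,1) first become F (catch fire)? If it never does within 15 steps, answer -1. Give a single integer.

Step 1: cell (0,1)='T' (+7 fires, +2 burnt)
Step 2: cell (0,1)='F' (+9 fires, +7 burnt)
  -> target ignites at step 2
Step 3: cell (0,1)='.' (+7 fires, +9 burnt)
Step 4: cell (0,1)='.' (+2 fires, +7 burnt)
Step 5: cell (0,1)='.' (+0 fires, +2 burnt)
  fire out at step 5

2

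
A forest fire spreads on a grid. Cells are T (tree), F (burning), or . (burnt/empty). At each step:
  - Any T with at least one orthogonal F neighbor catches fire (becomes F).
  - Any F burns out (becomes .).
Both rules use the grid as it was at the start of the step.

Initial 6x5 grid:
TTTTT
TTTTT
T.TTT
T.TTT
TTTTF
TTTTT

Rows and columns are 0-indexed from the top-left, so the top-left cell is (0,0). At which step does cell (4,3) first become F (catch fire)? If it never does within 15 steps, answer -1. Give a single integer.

Step 1: cell (4,3)='F' (+3 fires, +1 burnt)
  -> target ignites at step 1
Step 2: cell (4,3)='.' (+4 fires, +3 burnt)
Step 3: cell (4,3)='.' (+5 fires, +4 burnt)
Step 4: cell (4,3)='.' (+5 fires, +5 burnt)
Step 5: cell (4,3)='.' (+4 fires, +5 burnt)
Step 6: cell (4,3)='.' (+3 fires, +4 burnt)
Step 7: cell (4,3)='.' (+2 fires, +3 burnt)
Step 8: cell (4,3)='.' (+1 fires, +2 burnt)
Step 9: cell (4,3)='.' (+0 fires, +1 burnt)
  fire out at step 9

1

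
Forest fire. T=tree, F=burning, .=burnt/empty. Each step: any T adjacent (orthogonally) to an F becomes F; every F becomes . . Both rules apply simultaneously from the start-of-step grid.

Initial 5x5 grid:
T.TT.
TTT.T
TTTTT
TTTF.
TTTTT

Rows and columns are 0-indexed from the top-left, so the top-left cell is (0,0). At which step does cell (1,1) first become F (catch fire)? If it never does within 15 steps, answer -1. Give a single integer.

Step 1: cell (1,1)='T' (+3 fires, +1 burnt)
Step 2: cell (1,1)='T' (+5 fires, +3 burnt)
Step 3: cell (1,1)='T' (+5 fires, +5 burnt)
Step 4: cell (1,1)='F' (+4 fires, +5 burnt)
  -> target ignites at step 4
Step 5: cell (1,1)='.' (+2 fires, +4 burnt)
Step 6: cell (1,1)='.' (+1 fires, +2 burnt)
Step 7: cell (1,1)='.' (+0 fires, +1 burnt)
  fire out at step 7

4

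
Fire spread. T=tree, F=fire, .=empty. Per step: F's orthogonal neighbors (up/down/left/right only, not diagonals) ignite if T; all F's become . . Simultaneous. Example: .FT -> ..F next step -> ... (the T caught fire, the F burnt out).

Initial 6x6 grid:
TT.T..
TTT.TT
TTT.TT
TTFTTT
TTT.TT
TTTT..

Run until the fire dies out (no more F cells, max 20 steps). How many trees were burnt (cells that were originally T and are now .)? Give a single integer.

Step 1: +4 fires, +1 burnt (F count now 4)
Step 2: +6 fires, +4 burnt (F count now 6)
Step 3: +8 fires, +6 burnt (F count now 8)
Step 4: +6 fires, +8 burnt (F count now 6)
Step 5: +2 fires, +6 burnt (F count now 2)
Step 6: +0 fires, +2 burnt (F count now 0)
Fire out after step 6
Initially T: 27, now '.': 35
Total burnt (originally-T cells now '.'): 26

Answer: 26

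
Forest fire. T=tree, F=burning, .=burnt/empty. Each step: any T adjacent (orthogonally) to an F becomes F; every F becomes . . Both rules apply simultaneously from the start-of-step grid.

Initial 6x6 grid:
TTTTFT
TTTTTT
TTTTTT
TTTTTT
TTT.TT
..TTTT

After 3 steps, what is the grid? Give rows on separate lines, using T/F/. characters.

Step 1: 3 trees catch fire, 1 burn out
  TTTF.F
  TTTTFT
  TTTTTT
  TTTTTT
  TTT.TT
  ..TTTT
Step 2: 4 trees catch fire, 3 burn out
  TTF...
  TTTF.F
  TTTTFT
  TTTTTT
  TTT.TT
  ..TTTT
Step 3: 5 trees catch fire, 4 burn out
  TF....
  TTF...
  TTTF.F
  TTTTFT
  TTT.TT
  ..TTTT

TF....
TTF...
TTTF.F
TTTTFT
TTT.TT
..TTTT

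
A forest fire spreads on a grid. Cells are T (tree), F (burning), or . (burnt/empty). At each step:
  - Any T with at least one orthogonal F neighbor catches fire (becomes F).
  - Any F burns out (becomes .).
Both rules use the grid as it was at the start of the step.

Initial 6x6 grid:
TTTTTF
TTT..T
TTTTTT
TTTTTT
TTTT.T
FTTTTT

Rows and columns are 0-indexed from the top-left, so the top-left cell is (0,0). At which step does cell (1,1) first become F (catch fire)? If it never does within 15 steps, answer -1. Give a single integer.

Step 1: cell (1,1)='T' (+4 fires, +2 burnt)
Step 2: cell (1,1)='T' (+5 fires, +4 burnt)
Step 3: cell (1,1)='T' (+7 fires, +5 burnt)
Step 4: cell (1,1)='T' (+10 fires, +7 burnt)
Step 5: cell (1,1)='F' (+5 fires, +10 burnt)
  -> target ignites at step 5
Step 6: cell (1,1)='.' (+0 fires, +5 burnt)
  fire out at step 6

5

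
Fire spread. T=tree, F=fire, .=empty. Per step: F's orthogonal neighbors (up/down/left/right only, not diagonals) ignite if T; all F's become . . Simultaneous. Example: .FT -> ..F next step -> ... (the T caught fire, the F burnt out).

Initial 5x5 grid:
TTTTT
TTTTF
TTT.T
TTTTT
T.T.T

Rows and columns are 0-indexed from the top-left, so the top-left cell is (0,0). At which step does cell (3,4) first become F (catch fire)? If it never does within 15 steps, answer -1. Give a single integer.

Step 1: cell (3,4)='T' (+3 fires, +1 burnt)
Step 2: cell (3,4)='F' (+3 fires, +3 burnt)
  -> target ignites at step 2
Step 3: cell (3,4)='.' (+5 fires, +3 burnt)
Step 4: cell (3,4)='.' (+4 fires, +5 burnt)
Step 5: cell (3,4)='.' (+4 fires, +4 burnt)
Step 6: cell (3,4)='.' (+1 fires, +4 burnt)
Step 7: cell (3,4)='.' (+1 fires, +1 burnt)
Step 8: cell (3,4)='.' (+0 fires, +1 burnt)
  fire out at step 8

2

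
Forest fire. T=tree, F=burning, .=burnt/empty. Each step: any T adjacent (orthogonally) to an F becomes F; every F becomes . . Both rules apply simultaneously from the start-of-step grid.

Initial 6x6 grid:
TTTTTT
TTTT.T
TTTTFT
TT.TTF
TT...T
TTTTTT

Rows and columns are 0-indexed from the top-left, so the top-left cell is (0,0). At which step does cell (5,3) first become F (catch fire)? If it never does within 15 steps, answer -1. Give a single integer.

Step 1: cell (5,3)='T' (+4 fires, +2 burnt)
Step 2: cell (5,3)='T' (+5 fires, +4 burnt)
Step 3: cell (5,3)='T' (+5 fires, +5 burnt)
Step 4: cell (5,3)='F' (+6 fires, +5 burnt)
  -> target ignites at step 4
Step 5: cell (5,3)='.' (+5 fires, +6 burnt)
Step 6: cell (5,3)='.' (+3 fires, +5 burnt)
Step 7: cell (5,3)='.' (+1 fires, +3 burnt)
Step 8: cell (5,3)='.' (+0 fires, +1 burnt)
  fire out at step 8

4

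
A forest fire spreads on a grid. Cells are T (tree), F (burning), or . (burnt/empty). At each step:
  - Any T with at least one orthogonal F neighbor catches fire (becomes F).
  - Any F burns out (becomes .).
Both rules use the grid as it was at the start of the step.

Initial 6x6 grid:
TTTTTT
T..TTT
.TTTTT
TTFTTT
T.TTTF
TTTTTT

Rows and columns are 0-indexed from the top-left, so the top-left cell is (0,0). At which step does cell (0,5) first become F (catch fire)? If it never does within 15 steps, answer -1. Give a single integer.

Step 1: cell (0,5)='T' (+7 fires, +2 burnt)
Step 2: cell (0,5)='T' (+8 fires, +7 burnt)
Step 3: cell (0,5)='T' (+6 fires, +8 burnt)
Step 4: cell (0,5)='F' (+4 fires, +6 burnt)
  -> target ignites at step 4
Step 5: cell (0,5)='.' (+2 fires, +4 burnt)
Step 6: cell (0,5)='.' (+1 fires, +2 burnt)
Step 7: cell (0,5)='.' (+1 fires, +1 burnt)
Step 8: cell (0,5)='.' (+1 fires, +1 burnt)
Step 9: cell (0,5)='.' (+0 fires, +1 burnt)
  fire out at step 9

4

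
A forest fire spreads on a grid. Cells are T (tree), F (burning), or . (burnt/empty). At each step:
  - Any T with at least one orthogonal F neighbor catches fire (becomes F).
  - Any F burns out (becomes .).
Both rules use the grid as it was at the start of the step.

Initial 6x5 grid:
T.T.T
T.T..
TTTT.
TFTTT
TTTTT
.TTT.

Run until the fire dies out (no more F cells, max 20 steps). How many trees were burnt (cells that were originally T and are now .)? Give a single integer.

Step 1: +4 fires, +1 burnt (F count now 4)
Step 2: +6 fires, +4 burnt (F count now 6)
Step 3: +6 fires, +6 burnt (F count now 6)
Step 4: +4 fires, +6 burnt (F count now 4)
Step 5: +0 fires, +4 burnt (F count now 0)
Fire out after step 5
Initially T: 21, now '.': 29
Total burnt (originally-T cells now '.'): 20

Answer: 20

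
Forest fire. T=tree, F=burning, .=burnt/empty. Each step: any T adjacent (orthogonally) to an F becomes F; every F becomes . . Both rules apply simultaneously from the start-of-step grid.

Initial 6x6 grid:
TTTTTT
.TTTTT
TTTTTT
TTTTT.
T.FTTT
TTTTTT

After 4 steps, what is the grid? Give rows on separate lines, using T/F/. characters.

Step 1: 3 trees catch fire, 1 burn out
  TTTTTT
  .TTTTT
  TTTTTT
  TTFTT.
  T..FTT
  TTFTTT
Step 2: 6 trees catch fire, 3 burn out
  TTTTTT
  .TTTTT
  TTFTTT
  TF.FT.
  T...FT
  TF.FTT
Step 3: 8 trees catch fire, 6 burn out
  TTTTTT
  .TFTTT
  TF.FTT
  F...F.
  T....F
  F...FT
Step 4: 7 trees catch fire, 8 burn out
  TTFTTT
  .F.FTT
  F...FT
  ......
  F.....
  .....F

TTFTTT
.F.FTT
F...FT
......
F.....
.....F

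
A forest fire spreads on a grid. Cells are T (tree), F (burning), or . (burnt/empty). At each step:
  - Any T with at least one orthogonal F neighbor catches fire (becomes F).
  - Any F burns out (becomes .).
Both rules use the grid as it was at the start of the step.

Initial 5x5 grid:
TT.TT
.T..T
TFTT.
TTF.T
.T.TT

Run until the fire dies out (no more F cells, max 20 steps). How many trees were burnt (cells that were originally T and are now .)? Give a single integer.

Answer: 9

Derivation:
Step 1: +4 fires, +2 burnt (F count now 4)
Step 2: +4 fires, +4 burnt (F count now 4)
Step 3: +1 fires, +4 burnt (F count now 1)
Step 4: +0 fires, +1 burnt (F count now 0)
Fire out after step 4
Initially T: 15, now '.': 19
Total burnt (originally-T cells now '.'): 9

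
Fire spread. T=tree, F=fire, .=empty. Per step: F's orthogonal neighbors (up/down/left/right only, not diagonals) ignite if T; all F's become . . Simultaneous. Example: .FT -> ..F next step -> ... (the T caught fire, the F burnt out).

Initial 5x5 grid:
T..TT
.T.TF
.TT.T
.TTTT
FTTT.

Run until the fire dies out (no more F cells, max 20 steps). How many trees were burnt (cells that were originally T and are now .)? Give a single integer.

Step 1: +4 fires, +2 burnt (F count now 4)
Step 2: +4 fires, +4 burnt (F count now 4)
Step 3: +4 fires, +4 burnt (F count now 4)
Step 4: +2 fires, +4 burnt (F count now 2)
Step 5: +0 fires, +2 burnt (F count now 0)
Fire out after step 5
Initially T: 15, now '.': 24
Total burnt (originally-T cells now '.'): 14

Answer: 14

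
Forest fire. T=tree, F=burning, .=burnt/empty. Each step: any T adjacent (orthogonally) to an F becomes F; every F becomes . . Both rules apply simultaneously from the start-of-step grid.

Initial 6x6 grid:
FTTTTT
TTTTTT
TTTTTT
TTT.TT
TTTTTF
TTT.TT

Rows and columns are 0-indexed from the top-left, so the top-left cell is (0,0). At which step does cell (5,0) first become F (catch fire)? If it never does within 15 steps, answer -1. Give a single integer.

Step 1: cell (5,0)='T' (+5 fires, +2 burnt)
Step 2: cell (5,0)='T' (+7 fires, +5 burnt)
Step 3: cell (5,0)='T' (+7 fires, +7 burnt)
Step 4: cell (5,0)='T' (+11 fires, +7 burnt)
Step 5: cell (5,0)='F' (+2 fires, +11 burnt)
  -> target ignites at step 5
Step 6: cell (5,0)='.' (+0 fires, +2 burnt)
  fire out at step 6

5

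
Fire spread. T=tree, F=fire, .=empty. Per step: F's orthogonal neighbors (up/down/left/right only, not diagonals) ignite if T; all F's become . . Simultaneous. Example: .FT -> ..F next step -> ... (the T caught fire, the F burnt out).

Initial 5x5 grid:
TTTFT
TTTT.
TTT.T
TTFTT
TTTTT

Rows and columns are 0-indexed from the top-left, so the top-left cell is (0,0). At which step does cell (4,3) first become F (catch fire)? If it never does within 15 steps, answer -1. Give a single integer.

Step 1: cell (4,3)='T' (+7 fires, +2 burnt)
Step 2: cell (4,3)='F' (+7 fires, +7 burnt)
  -> target ignites at step 2
Step 3: cell (4,3)='.' (+6 fires, +7 burnt)
Step 4: cell (4,3)='.' (+1 fires, +6 burnt)
Step 5: cell (4,3)='.' (+0 fires, +1 burnt)
  fire out at step 5

2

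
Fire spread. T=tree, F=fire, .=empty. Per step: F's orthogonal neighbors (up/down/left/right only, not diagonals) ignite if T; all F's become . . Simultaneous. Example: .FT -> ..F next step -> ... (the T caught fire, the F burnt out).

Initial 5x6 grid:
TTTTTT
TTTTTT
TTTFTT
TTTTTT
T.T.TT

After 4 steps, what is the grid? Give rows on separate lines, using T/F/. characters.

Step 1: 4 trees catch fire, 1 burn out
  TTTTTT
  TTTFTT
  TTF.FT
  TTTFTT
  T.T.TT
Step 2: 7 trees catch fire, 4 burn out
  TTTFTT
  TTF.FT
  TF...F
  TTF.FT
  T.T.TT
Step 3: 9 trees catch fire, 7 burn out
  TTF.FT
  TF...F
  F.....
  TF...F
  T.F.FT
Step 4: 5 trees catch fire, 9 burn out
  TF...F
  F.....
  ......
  F.....
  T....F

TF...F
F.....
......
F.....
T....F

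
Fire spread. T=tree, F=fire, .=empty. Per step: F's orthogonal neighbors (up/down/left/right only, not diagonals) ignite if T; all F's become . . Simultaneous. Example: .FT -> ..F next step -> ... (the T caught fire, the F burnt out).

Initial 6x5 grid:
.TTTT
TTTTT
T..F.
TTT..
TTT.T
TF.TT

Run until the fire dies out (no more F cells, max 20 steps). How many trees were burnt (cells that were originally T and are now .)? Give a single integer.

Answer: 17

Derivation:
Step 1: +3 fires, +2 burnt (F count now 3)
Step 2: +6 fires, +3 burnt (F count now 6)
Step 3: +5 fires, +6 burnt (F count now 5)
Step 4: +3 fires, +5 burnt (F count now 3)
Step 5: +0 fires, +3 burnt (F count now 0)
Fire out after step 5
Initially T: 20, now '.': 27
Total burnt (originally-T cells now '.'): 17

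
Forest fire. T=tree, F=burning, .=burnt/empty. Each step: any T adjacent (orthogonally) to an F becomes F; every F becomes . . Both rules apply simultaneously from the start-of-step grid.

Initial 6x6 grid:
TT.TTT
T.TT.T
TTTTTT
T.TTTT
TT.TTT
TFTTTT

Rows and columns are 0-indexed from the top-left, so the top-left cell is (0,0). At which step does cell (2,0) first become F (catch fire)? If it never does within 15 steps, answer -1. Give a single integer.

Step 1: cell (2,0)='T' (+3 fires, +1 burnt)
Step 2: cell (2,0)='T' (+2 fires, +3 burnt)
Step 3: cell (2,0)='T' (+3 fires, +2 burnt)
Step 4: cell (2,0)='F' (+4 fires, +3 burnt)
  -> target ignites at step 4
Step 5: cell (2,0)='.' (+6 fires, +4 burnt)
Step 6: cell (2,0)='.' (+5 fires, +6 burnt)
Step 7: cell (2,0)='.' (+4 fires, +5 burnt)
Step 8: cell (2,0)='.' (+2 fires, +4 burnt)
Step 9: cell (2,0)='.' (+1 fires, +2 burnt)
Step 10: cell (2,0)='.' (+0 fires, +1 burnt)
  fire out at step 10

4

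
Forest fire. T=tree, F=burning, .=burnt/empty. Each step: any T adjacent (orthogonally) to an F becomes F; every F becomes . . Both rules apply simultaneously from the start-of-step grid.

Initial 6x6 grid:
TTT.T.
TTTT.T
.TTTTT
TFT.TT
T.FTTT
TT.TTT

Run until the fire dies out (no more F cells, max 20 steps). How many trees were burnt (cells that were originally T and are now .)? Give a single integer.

Answer: 26

Derivation:
Step 1: +4 fires, +2 burnt (F count now 4)
Step 2: +5 fires, +4 burnt (F count now 5)
Step 3: +8 fires, +5 burnt (F count now 8)
Step 4: +7 fires, +8 burnt (F count now 7)
Step 5: +1 fires, +7 burnt (F count now 1)
Step 6: +1 fires, +1 burnt (F count now 1)
Step 7: +0 fires, +1 burnt (F count now 0)
Fire out after step 7
Initially T: 27, now '.': 35
Total burnt (originally-T cells now '.'): 26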